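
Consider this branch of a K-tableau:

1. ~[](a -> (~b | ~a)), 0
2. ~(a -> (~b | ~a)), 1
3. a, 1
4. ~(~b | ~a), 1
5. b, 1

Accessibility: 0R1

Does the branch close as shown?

There is no literal clash: for every atom and world, at most one sign appears.

No, open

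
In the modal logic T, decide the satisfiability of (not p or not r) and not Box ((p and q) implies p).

1. (not p or not r) and not Box ((p and q) implies p), u
2. not p or not r, u
3. not Box ((p and q) implies p), u
4. not r, u
5. not ((p and q) implies p), v
6. p and q, v
7. not p, v
8. p, v
9. q, v
Accessibility: uRu, uRv, vRv
Branch closes: p and not p both at v.
All branches of the tableau close; one closing branch shown above.

No, unsatisfiable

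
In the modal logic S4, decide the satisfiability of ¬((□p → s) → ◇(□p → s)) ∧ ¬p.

1. ¬((□p → s) → ◇(□p → s)) ∧ ¬p, u
2. ¬((□p → s) → ◇(□p → s)), u   [∧-rule on 1]
3. ¬p, u   [∧-rule on 1]
4. □p → s, u   [¬→-rule on 2]
5. ¬◇(□p → s), u   [¬→-rule on 2]
6. ¬(□p → s), u   [¬◇-rule on 5 via uRu]
7. □p, u   [¬→-rule on 6]
8. ¬s, u   [¬→-rule on 6]
9. p, u   [□-rule on 7 via uRu]
Accessibility: uRu
Branch closes: p and ¬p both at u.
(One branch shown.) All branches close.

Unsatisfiable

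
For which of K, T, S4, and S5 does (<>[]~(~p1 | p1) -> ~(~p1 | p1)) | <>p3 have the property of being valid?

K-tableau for the negation ~((<>[]~(~p1 | p1) -> ~(~p1 | p1)) | <>p3):
1. ~((<>[]~(~p1 | p1) -> ~(~p1 | p1)) | <>p3), w0
2. ~(<>[]~(~p1 | p1) -> ~(~p1 | p1)), w0
3. ~<>p3, w0
4. <>[]~(~p1 | p1), w0
5. ~p1 | p1, w0
6. p1, w0
7. []~(~p1 | p1), w1
8. ~p3, w1
Accessibility: w0Rw1
Complete open branch: countermodel on a K-frame, so not valid in K.
T-tableau for the negation ~((<>[]~(~p1 | p1) -> ~(~p1 | p1)) | <>p3):
1. ~((<>[]~(~p1 | p1) -> ~(~p1 | p1)) | <>p3), w0
2. ~(<>[]~(~p1 | p1) -> ~(~p1 | p1)), w0
3. ~<>p3, w0
4. <>[]~(~p1 | p1), w0
5. ~p1 | p1, w0
6. ~p3, w0
7. p1, w0
8. []~(~p1 | p1), w1
9. ~p3, w1
10. ~(~p1 | p1), w1
11. p1, w1
12. ~p1, w1
Accessibility: w0Rw0, w0Rw1, w1Rw1
Branch closes: p1 and ~p1 both at w1.
Every branch closes (one shown): valid in T, hence also in S4, S5 (every theorem of T is a theorem of S4 and S5).

T, S4, S5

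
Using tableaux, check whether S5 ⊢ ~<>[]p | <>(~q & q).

Tableau for the negation ~(~<>[]p | <>(~q & q)):
1. ~(~<>[]p | <>(~q & q)), 0
2. <>[]p, 0
3. ~<>(~q & q), 0
4. ~(~q & q), 0
5. ~q, 0
6. []p, 1
7. ~(~q & q), 1
8. p, 0
9. p, 1
10. ~q, 1
Accessibility: 0R0, 0R1, 1R0, 1R1
The negation has an open branch (countermodel exists).

Invalid (countermodel exists)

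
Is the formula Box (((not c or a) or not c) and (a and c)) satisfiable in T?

Satisfiable

1. Box (((not c or a) or not c) and (a and c)), u
2. ((not c or a) or not c) and (a and c), u
3. (not c or a) or not c, u
4. a and c, u
5. a, u
6. c, u
7. not c or a, u
Accessibility: uRu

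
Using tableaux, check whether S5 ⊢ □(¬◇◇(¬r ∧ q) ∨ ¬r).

Invalid (countermodel exists)

Tableau for the negation ¬□(¬◇◇(¬r ∧ q) ∨ ¬r):
1. ¬□(¬◇◇(¬r ∧ q) ∨ ¬r), w0
2. ¬(¬◇◇(¬r ∧ q) ∨ ¬r), w1   [¬□-rule on 1: fresh world w1, w0Rw1]
3. ◇◇(¬r ∧ q), w1   [¬∨-rule on 2]
4. r, w1   [¬∨-rule on 2]
5. ◇(¬r ∧ q), w2   [◇-rule on 3: fresh world w2, w1Rw2]
6. ¬r ∧ q, w3   [◇-rule on 5: fresh world w3, w2Rw3]
7. ¬r, w3   [∧-rule on 6]
8. q, w3   [∧-rule on 6]
Accessibility: w0Rw0, w0Rw1, w0Rw2, w0Rw3, w1Rw0, w1Rw1, w1Rw2, w1Rw3, w2Rw0, w2Rw1, w2Rw2, w2Rw3, w3Rw0, w3Rw1, w3Rw2, w3Rw3
The negation has an open branch (countermodel exists).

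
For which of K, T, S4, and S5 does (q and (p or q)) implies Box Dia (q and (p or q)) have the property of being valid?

S5

S4-tableau for the negation not ((q and (p or q)) implies Box Dia (q and (p or q))):
1. not ((q and (p or q)) implies Box Dia (q and (p or q))), w0
2. q and (p or q), w0
3. not Box Dia (q and (p or q)), w0
4. q, w0
5. p or q, w0
6. not Dia (q and (p or q)), w1
7. not (q and (p or q)), w1
8. not (p or q), w1
9. not p, w1
10. not q, w1
Accessibility: w0Rw0, w0Rw1, w1Rw1
Complete open branch: countermodel on an S4-frame, so not valid in S4, nor in K, T (the same frame is also a K-frame and a T-frame).
S5-tableau for the negation not ((q and (p or q)) implies Box Dia (q and (p or q))):
1. not ((q and (p or q)) implies Box Dia (q and (p or q))), w0
2. q and (p or q), w0
3. not Box Dia (q and (p or q)), w0
4. q, w0
5. p or q, w0
6. not Dia (q and (p or q)), w1
7. not (q and (p or q)), w0
8. not (q and (p or q)), w1
9. not (p or q), w0
10. not p, w0
11. not q, w0
Accessibility: w0Rw0, w0Rw1, w1Rw0, w1Rw1
Branch closes: q and not q both at w0.
Every branch closes (one shown): valid in S5.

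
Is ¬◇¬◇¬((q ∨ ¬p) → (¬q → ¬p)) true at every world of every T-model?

Tableau for the negation ◇¬◇¬((q ∨ ¬p) → (¬q → ¬p)):
1. ◇¬◇¬((q ∨ ¬p) → (¬q → ¬p)), 0
2. ¬◇¬((q ∨ ¬p) → (¬q → ¬p)), 1   [◇-rule on 1: fresh world 1, 0R1]
3. (q ∨ ¬p) → (¬q → ¬p), 1   [¬◇-rule on 2 via 1R1]
4. ¬q → ¬p, 1   [→-rule on 3 (branches; this branch)]
5. ¬p, 1   [→-rule on 4 (branches; this branch)]
Accessibility: 0R0, 0R1, 1R1
The negation has an open branch (countermodel exists).

Invalid (countermodel exists)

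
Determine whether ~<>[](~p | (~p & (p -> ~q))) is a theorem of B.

No, not valid

Tableau for the negation <>[](~p | (~p & (p -> ~q))):
1. <>[](~p | (~p & (p -> ~q))), u
2. [](~p | (~p & (p -> ~q))), v
3. ~p | (~p & (p -> ~q)), u
4. ~p | (~p & (p -> ~q)), v
5. ~p & (p -> ~q), u
6. ~p, u
7. p -> ~q, u
8. ~p & (p -> ~q), v
9. ~p, v
10. p -> ~q, v
11. ~q, u
12. ~q, v
Accessibility: uRu, uRv, vRu, vRv
The negation has an open branch (countermodel exists).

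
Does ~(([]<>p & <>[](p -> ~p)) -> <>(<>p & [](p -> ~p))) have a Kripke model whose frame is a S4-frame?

No, unsatisfiable

1. ~(([]<>p & <>[](p -> ~p)) -> <>(<>p & [](p -> ~p))), u
2. []<>p & <>[](p -> ~p), u
3. ~<>(<>p & [](p -> ~p)), u
4. []<>p, u
5. <>[](p -> ~p), u
6. ~(<>p & [](p -> ~p)), u
7. <>p, u
8. ~[](p -> ~p), u
9. [](p -> ~p), v
10. ~(<>p & [](p -> ~p)), v
11. <>p, v
12. p -> ~p, v
13. ~[](p -> ~p), v
14. ~p, v
15. p, w
16. ~(<>p & [](p -> ~p)), w
17. <>p, w
18. ~[](p -> ~p), w
19. ~(p -> ~p), x
20. p, x
21. ~(<>p & [](p -> ~p)), x
22. <>p, x
23. ~[](p -> ~p), x
24. p, y
25. ~(<>p & [](p -> ~p)), y
26. <>p, y
27. p -> ~p, y
28. ~[](p -> ~p), y
29. ~p, y
Accessibility: uRu, uRv, uRw, uRx, uRy, vRv, vRy, wRw, xRx, yRy
Branch closes: p and ~p both at y.
(One branch shown.) All branches close.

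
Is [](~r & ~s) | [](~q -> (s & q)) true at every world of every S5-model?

Tableau for the negation ~([](~r & ~s) | [](~q -> (s & q))):
1. ~([](~r & ~s) | [](~q -> (s & q))), w0
2. ~[](~r & ~s), w0
3. ~[](~q -> (s & q)), w0
4. ~(~r & ~s), w1
5. s, w1
6. ~(~q -> (s & q)), w2
7. ~q, w2
8. ~(s & q), w2
Accessibility: w0Rw0, w0Rw1, w0Rw2, w1Rw0, w1Rw1, w1Rw2, w2Rw0, w2Rw1, w2Rw2
The negation has an open branch (countermodel exists).

No, not valid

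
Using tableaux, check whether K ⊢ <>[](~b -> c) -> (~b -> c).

Invalid (countermodel exists)

Tableau for the negation ~(<>[](~b -> c) -> (~b -> c)):
1. ~(<>[](~b -> c) -> (~b -> c)), 0
2. <>[](~b -> c), 0   [~->-rule on 1]
3. ~(~b -> c), 0   [~->-rule on 1]
4. ~b, 0   [~->-rule on 3]
5. ~c, 0   [~->-rule on 3]
6. [](~b -> c), 1   [<>-rule on 2: fresh world 1, 0R1]
Accessibility: 0R1
The negation has an open branch (countermodel exists).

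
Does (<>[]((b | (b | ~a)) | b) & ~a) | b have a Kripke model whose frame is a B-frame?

1. (<>[]((b | (b | ~a)) | b) & ~a) | b, u
2. b, u   [|-rule on 1 (branches; this branch)]
Accessibility: uRu

Satisfiable (open branch found)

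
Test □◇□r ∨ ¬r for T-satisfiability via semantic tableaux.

1. □◇□r ∨ ¬r, w0
2. ¬r, w0
Accessibility: w0Rw0

Satisfiable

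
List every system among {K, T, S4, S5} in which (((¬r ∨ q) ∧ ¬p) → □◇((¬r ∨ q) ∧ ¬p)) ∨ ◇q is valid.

S5-tableau for the negation ¬((((¬r ∨ q) ∧ ¬p) → □◇((¬r ∨ q) ∧ ¬p)) ∨ ◇q):
1. ¬((((¬r ∨ q) ∧ ¬p) → □◇((¬r ∨ q) ∧ ¬p)) ∨ ◇q), u
2. ¬(((¬r ∨ q) ∧ ¬p) → □◇((¬r ∨ q) ∧ ¬p)), u   [¬∨-rule on 1]
3. ¬◇q, u   [¬∨-rule on 1]
4. (¬r ∨ q) ∧ ¬p, u   [¬→-rule on 2]
5. ¬□◇((¬r ∨ q) ∧ ¬p), u   [¬→-rule on 2]
6. ¬r ∨ q, u   [∧-rule on 4]
7. ¬p, u   [∧-rule on 4]
8. ¬q, u   [¬◇-rule on 3 via uRu]
9. ¬r, u   [∨-rule on 6 (branches; this branch)]
10. ¬◇((¬r ∨ q) ∧ ¬p), v   [¬□-rule on 5: fresh world v, uRv]
11. ¬q, v   [¬◇-rule on 3 via uRv]
12. ¬((¬r ∨ q) ∧ ¬p), u   [¬◇-rule on 10 via vRu]
13. ¬((¬r ∨ q) ∧ ¬p), v   [¬◇-rule on 10 via vRv]
14. ¬(¬r ∨ q), u   [¬∧-rule on 12 (branches; this branch)]
15. r, u   [¬∨-rule on 14]
Accessibility: uRu, uRv, vRu, vRv
Branch closes: r and ¬r both at u.
Every branch closes (one shown): valid in S5.
S4-tableau for the negation ¬((((¬r ∨ q) ∧ ¬p) → □◇((¬r ∨ q) ∧ ¬p)) ∨ ◇q):
1. ¬((((¬r ∨ q) ∧ ¬p) → □◇((¬r ∨ q) ∧ ¬p)) ∨ ◇q), u
2. ¬(((¬r ∨ q) ∧ ¬p) → □◇((¬r ∨ q) ∧ ¬p)), u   [¬∨-rule on 1]
3. ¬◇q, u   [¬∨-rule on 1]
4. (¬r ∨ q) ∧ ¬p, u   [¬→-rule on 2]
5. ¬□◇((¬r ∨ q) ∧ ¬p), u   [¬→-rule on 2]
6. ¬r ∨ q, u   [∧-rule on 4]
7. ¬p, u   [∧-rule on 4]
8. ¬q, u   [¬◇-rule on 3 via uRu]
9. ¬r, u   [∨-rule on 6 (branches; this branch)]
10. ¬◇((¬r ∨ q) ∧ ¬p), v   [¬□-rule on 5: fresh world v, uRv]
11. ¬q, v   [¬◇-rule on 3 via uRv]
12. ¬((¬r ∨ q) ∧ ¬p), v   [¬◇-rule on 10 via vRv]
13. p, v   [¬∧-rule on 12 (branches; this branch)]
Accessibility: uRu, uRv, vRv
Complete open branch: countermodel on an S4-frame, so not valid in S4, nor in K, T (the same frame is also a K-frame and a T-frame).

S5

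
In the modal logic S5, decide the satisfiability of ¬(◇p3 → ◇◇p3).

Unsatisfiable (every branch closes)

1. ¬(◇p3 → ◇◇p3), u
2. ◇p3, u
3. ¬◇◇p3, u
4. ¬◇p3, u
5. ¬p3, u
6. p3, v
7. ¬◇p3, v
8. ¬p3, v
Accessibility: uRu, uRv, vRu, vRv
Branch closes: p3 and ¬p3 both at v.
All branches of the tableau close; one closing branch shown above.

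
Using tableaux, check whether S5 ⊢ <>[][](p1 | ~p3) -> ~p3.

Tableau for the negation ~(<>[][](p1 | ~p3) -> ~p3):
1. ~(<>[][](p1 | ~p3) -> ~p3), u
2. <>[][](p1 | ~p3), u   [~->-rule on 1]
3. p3, u   [~->-rule on 1]
4. [][](p1 | ~p3), v   [<>-rule on 2: fresh world v, uRv]
5. [](p1 | ~p3), u   [[]-rule on 4 via vRu]
6. [](p1 | ~p3), v   [[]-rule on 4 via vRv]
7. p1 | ~p3, u   [[]-rule on 5 via uRu]
8. p1 | ~p3, v   [[]-rule on 5 via uRv]
9. p1, u   [|-rule on 7 (branches; this branch)]
10. ~p3, v   [|-rule on 8 (branches; this branch)]
Accessibility: uRu, uRv, vRu, vRv
The negation has an open branch (countermodel exists).

Not valid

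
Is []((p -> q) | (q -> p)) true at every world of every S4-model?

Valid

Tableau for the negation ~[]((p -> q) | (q -> p)):
1. ~[]((p -> q) | (q -> p)), 0
2. ~((p -> q) | (q -> p)), 1
3. ~(p -> q), 1
4. ~(q -> p), 1
5. p, 1
6. ~q, 1
7. q, 1
8. ~p, 1
Accessibility: 0R0, 0R1, 1R1
Branch closes: q and ~q both at 1.
All branches of the negation close; one closing branch shown above.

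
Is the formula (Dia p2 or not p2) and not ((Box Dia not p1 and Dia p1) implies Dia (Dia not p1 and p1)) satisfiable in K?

Unsatisfiable

1. (Dia p2 or not p2) and not ((Box Dia not p1 and Dia p1) implies Dia (Dia not p1 and p1)), 0
2. Dia p2 or not p2, 0   [and-rule on 1]
3. not ((Box Dia not p1 and Dia p1) implies Dia (Dia not p1 and p1)), 0   [and-rule on 1]
4. Box Dia not p1 and Dia p1, 0   [neg-implies-rule on 3]
5. not Dia (Dia not p1 and p1), 0   [neg-implies-rule on 3]
6. Box Dia not p1, 0   [and-rule on 4]
7. Dia p1, 0   [and-rule on 4]
8. Dia p2, 0   [or-rule on 2 (branches; this branch)]
9. p1, 1   [Dia-rule on 7: fresh world 1, 0R1]
10. not (Dia not p1 and p1), 1   [neg-Dia-rule on 5 via 0R1]
11. Dia not p1, 1   [Box-rule on 6 via 0R1]
12. not Dia not p1, 1   [neg-and-rule on 10 (branches; this branch)]
13. p2, 2   [Dia-rule on 8: fresh world 2, 0R2]
14. not (Dia not p1 and p1), 2   [neg-Dia-rule on 5 via 0R2]
15. Dia not p1, 2   [Box-rule on 6 via 0R2]
16. not p1, 2   [neg-and-rule on 14 (branches; this branch)]
17. not p1, 3   [Dia-rule on 11: fresh world 3, 1R3]
18. p1, 3   [neg-Dia-rule on 12 via 1R3]
Accessibility: 0R1, 0R2, 1R3
Branch closes: p1 and not p1 both at 3.
(One branch shown.) All branches close.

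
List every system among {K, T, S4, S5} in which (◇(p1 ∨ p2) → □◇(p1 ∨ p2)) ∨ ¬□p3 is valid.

S4-tableau for the negation ¬((◇(p1 ∨ p2) → □◇(p1 ∨ p2)) ∨ ¬□p3):
1. ¬((◇(p1 ∨ p2) → □◇(p1 ∨ p2)) ∨ ¬□p3), u
2. ¬(◇(p1 ∨ p2) → □◇(p1 ∨ p2)), u   [¬∨-rule on 1]
3. □p3, u   [¬∨-rule on 1]
4. ◇(p1 ∨ p2), u   [¬→-rule on 2]
5. ¬□◇(p1 ∨ p2), u   [¬→-rule on 2]
6. p3, u   [□-rule on 3 via uRu]
7. p1 ∨ p2, v   [◇-rule on 4: fresh world v, uRv]
8. p3, v   [□-rule on 3 via uRv]
9. p2, v   [∨-rule on 7 (branches; this branch)]
10. ¬◇(p1 ∨ p2), w   [¬□-rule on 5: fresh world w, uRw]
11. p3, w   [□-rule on 3 via uRw]
12. ¬(p1 ∨ p2), w   [¬◇-rule on 10 via wRw]
13. ¬p1, w   [¬∨-rule on 12]
14. ¬p2, w   [¬∨-rule on 12]
Accessibility: uRu, uRv, uRw, vRv, wRw
Complete open branch: countermodel on an S4-frame, so not valid in S4, nor in K, T (the same frame is also a K-frame and a T-frame).
S5-tableau for the negation ¬((◇(p1 ∨ p2) → □◇(p1 ∨ p2)) ∨ ¬□p3):
1. ¬((◇(p1 ∨ p2) → □◇(p1 ∨ p2)) ∨ ¬□p3), u
2. ¬(◇(p1 ∨ p2) → □◇(p1 ∨ p2)), u   [¬∨-rule on 1]
3. □p3, u   [¬∨-rule on 1]
4. ◇(p1 ∨ p2), u   [¬→-rule on 2]
5. ¬□◇(p1 ∨ p2), u   [¬→-rule on 2]
6. p3, u   [□-rule on 3 via uRu]
7. p1 ∨ p2, v   [◇-rule on 4: fresh world v, uRv]
8. p3, v   [□-rule on 3 via uRv]
9. p2, v   [∨-rule on 7 (branches; this branch)]
10. ¬◇(p1 ∨ p2), w   [¬□-rule on 5: fresh world w, uRw]
11. p3, w   [□-rule on 3 via uRw]
12. ¬(p1 ∨ p2), u   [¬◇-rule on 10 via wRu]
13. ¬p1, u   [¬∨-rule on 12]
14. ¬p2, u   [¬∨-rule on 12]
15. ¬(p1 ∨ p2), v   [¬◇-rule on 10 via wRv]
16. ¬p1, v   [¬∨-rule on 15]
17. ¬p2, v   [¬∨-rule on 15]
Accessibility: uRu, uRv, uRw, vRu, vRv, vRw, wRu, wRv, wRw
Branch closes: p2 and ¬p2 both at v.
Every branch closes (one shown): valid in S5.

S5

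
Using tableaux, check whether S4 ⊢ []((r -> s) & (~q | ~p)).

Tableau for the negation ~[]((r -> s) & (~q | ~p)):
1. ~[]((r -> s) & (~q | ~p)), u
2. ~((r -> s) & (~q | ~p)), v
3. ~(~q | ~p), v
4. q, v
5. p, v
Accessibility: uRu, uRv, vRv
The negation has an open branch (countermodel exists).

No, not valid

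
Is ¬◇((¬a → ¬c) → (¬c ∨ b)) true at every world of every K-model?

Not valid

Tableau for the negation ◇((¬a → ¬c) → (¬c ∨ b)):
1. ◇((¬a → ¬c) → (¬c ∨ b)), w0
2. (¬a → ¬c) → (¬c ∨ b), w1
3. ¬c ∨ b, w1
4. b, w1
Accessibility: w0Rw1
The negation has an open branch (countermodel exists).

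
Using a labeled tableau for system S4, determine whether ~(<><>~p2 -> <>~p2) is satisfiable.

1. ~(<><>~p2 -> <>~p2), w0
2. <><>~p2, w0
3. ~<>~p2, w0
4. p2, w0
5. <>~p2, w1
6. p2, w1
7. ~p2, w2
8. p2, w2
Accessibility: w0Rw0, w0Rw1, w0Rw2, w1Rw1, w1Rw2, w2Rw2
Branch closes: p2 and ~p2 both at w2.
All branches of the tableau close; one closing branch shown above.

Unsatisfiable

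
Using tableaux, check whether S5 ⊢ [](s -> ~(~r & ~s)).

Tableau for the negation ~[](s -> ~(~r & ~s)):
1. ~[](s -> ~(~r & ~s)), u
2. ~(s -> ~(~r & ~s)), v   [~[]-rule on 1: fresh world v, uRv]
3. s, v   [~->-rule on 2]
4. ~r & ~s, v   [~->-rule on 2]
5. ~r, v   [&-rule on 4]
6. ~s, v   [&-rule on 4]
Accessibility: uRu, uRv, vRu, vRv
Branch closes: s and ~s both at v.
Every branch of the negation's tableau closes; the branch above is one of them.

Yes, valid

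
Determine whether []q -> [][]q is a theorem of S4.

Tableau for the negation ~([]q -> [][]q):
1. ~([]q -> [][]q), u
2. []q, u   [~->-rule on 1]
3. ~[][]q, u   [~->-rule on 1]
4. q, u   [[]-rule on 2 via uRu]
5. ~[]q, v   [~[]-rule on 3: fresh world v, uRv]
6. q, v   [[]-rule on 2 via uRv]
7. ~q, w   [~[]-rule on 5: fresh world w, vRw]
8. q, w   [[]-rule on 2 via uRw]
Accessibility: uRu, uRv, uRw, vRv, vRw, wRw
Branch closes: q and ~q both at w.
Every branch of the negation's tableau closes; the branch above is one of them.

Valid in S4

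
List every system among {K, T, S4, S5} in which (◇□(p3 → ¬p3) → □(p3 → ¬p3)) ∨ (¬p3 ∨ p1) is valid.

S5

S4-tableau for the negation ¬((◇□(p3 → ¬p3) → □(p3 → ¬p3)) ∨ (¬p3 ∨ p1)):
1. ¬((◇□(p3 → ¬p3) → □(p3 → ¬p3)) ∨ (¬p3 ∨ p1)), 0
2. ¬(◇□(p3 → ¬p3) → □(p3 → ¬p3)), 0
3. ¬(¬p3 ∨ p1), 0
4. ◇□(p3 → ¬p3), 0
5. ¬□(p3 → ¬p3), 0
6. p3, 0
7. ¬p1, 0
8. □(p3 → ¬p3), 1
9. p3 → ¬p3, 1
10. ¬p3, 1
11. ¬(p3 → ¬p3), 2
12. p3, 2
Accessibility: 0R0, 0R1, 0R2, 1R1, 2R2
Complete open branch: countermodel on an S4-frame, so not valid in S4, nor in K, T (the same frame is also a K-frame and a T-frame).
S5-tableau for the negation ¬((◇□(p3 → ¬p3) → □(p3 → ¬p3)) ∨ (¬p3 ∨ p1)):
1. ¬((◇□(p3 → ¬p3) → □(p3 → ¬p3)) ∨ (¬p3 ∨ p1)), 0
2. ¬(◇□(p3 → ¬p3) → □(p3 → ¬p3)), 0
3. ¬(¬p3 ∨ p1), 0
4. ◇□(p3 → ¬p3), 0
5. ¬□(p3 → ¬p3), 0
6. p3, 0
7. ¬p1, 0
8. □(p3 → ¬p3), 1
9. p3 → ¬p3, 0
10. p3 → ¬p3, 1
11. ¬p3, 0
Accessibility: 0R0, 0R1, 1R0, 1R1
Branch closes: p3 and ¬p3 both at 0.
Every branch closes (one shown): valid in S5.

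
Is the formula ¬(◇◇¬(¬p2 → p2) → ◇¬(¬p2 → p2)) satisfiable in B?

Satisfiable

1. ¬(◇◇¬(¬p2 → p2) → ◇¬(¬p2 → p2)), w0
2. ◇◇¬(¬p2 → p2), w0
3. ¬◇¬(¬p2 → p2), w0
4. ¬p2 → p2, w0
5. p2, w0
6. ◇¬(¬p2 → p2), w1
7. ¬p2 → p2, w1
8. p2, w1
9. ¬(¬p2 → p2), w2
10. ¬p2, w2
Accessibility: w0Rw0, w0Rw1, w1Rw0, w1Rw1, w1Rw2, w2Rw1, w2Rw2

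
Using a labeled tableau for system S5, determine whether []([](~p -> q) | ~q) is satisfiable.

Yes, satisfiable

1. []([](~p -> q) | ~q), w0
2. [](~p -> q) | ~q, w0   [[]-rule on 1 via w0Rw0]
3. ~q, w0   [|-rule on 2 (branches; this branch)]
Accessibility: w0Rw0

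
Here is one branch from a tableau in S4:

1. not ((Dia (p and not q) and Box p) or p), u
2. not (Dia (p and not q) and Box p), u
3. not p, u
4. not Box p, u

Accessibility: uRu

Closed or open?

No atom appears with both signs at the same world.

Open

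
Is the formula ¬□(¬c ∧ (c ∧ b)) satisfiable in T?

Satisfiable

1. ¬□(¬c ∧ (c ∧ b)), u
2. ¬(¬c ∧ (c ∧ b)), v   [¬□-rule on 1: fresh world v, uRv]
3. ¬(c ∧ b), v   [¬∧-rule on 2 (branches; this branch)]
4. ¬b, v   [¬∧-rule on 3 (branches; this branch)]
Accessibility: uRu, uRv, vRv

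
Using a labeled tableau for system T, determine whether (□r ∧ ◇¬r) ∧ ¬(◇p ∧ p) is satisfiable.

1. (□r ∧ ◇¬r) ∧ ¬(◇p ∧ p), w0
2. □r ∧ ◇¬r, w0
3. ¬(◇p ∧ p), w0
4. □r, w0
5. ◇¬r, w0
6. r, w0
7. ¬◇p, w0
8. ¬p, w0
9. ¬r, w1
10. r, w1
Accessibility: w0Rw0, w0Rw1, w1Rw1
Branch closes: r and ¬r both at w1.
(One branch shown.) All branches close.

No, unsatisfiable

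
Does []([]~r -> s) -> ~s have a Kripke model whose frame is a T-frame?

1. []([]~r -> s) -> ~s, 0
2. ~s, 0   [->-rule on 1 (branches; this branch)]
Accessibility: 0R0

Satisfiable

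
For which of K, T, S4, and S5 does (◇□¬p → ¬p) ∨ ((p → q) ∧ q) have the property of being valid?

S5

S4-tableau for the negation ¬((◇□¬p → ¬p) ∨ ((p → q) ∧ q)):
1. ¬((◇□¬p → ¬p) ∨ ((p → q) ∧ q)), u
2. ¬(◇□¬p → ¬p), u
3. ¬((p → q) ∧ q), u
4. ◇□¬p, u
5. p, u
6. ¬q, u
7. □¬p, v
8. ¬p, v
Accessibility: uRu, uRv, vRv
Complete open branch: countermodel on an S4-frame, so not valid in S4, nor in K, T (the same frame is also a K-frame and a T-frame).
S5-tableau for the negation ¬((◇□¬p → ¬p) ∨ ((p → q) ∧ q)):
1. ¬((◇□¬p → ¬p) ∨ ((p → q) ∧ q)), u
2. ¬(◇□¬p → ¬p), u
3. ¬((p → q) ∧ q), u
4. ◇□¬p, u
5. p, u
6. ¬(p → q), u
7. ¬q, u
8. □¬p, v
9. ¬p, u
Accessibility: uRu, uRv, vRu, vRv
Branch closes: p and ¬p both at u.
Every branch closes (one shown): valid in S5.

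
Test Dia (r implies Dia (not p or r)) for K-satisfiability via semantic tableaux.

1. Dia (r implies Dia (not p or r)), u
2. r implies Dia (not p or r), v
3. Dia (not p or r), v
4. not p or r, w
5. r, w
Accessibility: uRv, vRw

Satisfiable (open branch found)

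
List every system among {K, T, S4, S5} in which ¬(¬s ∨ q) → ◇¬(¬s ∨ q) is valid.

K-tableau for the negation ¬(¬(¬s ∨ q) → ◇¬(¬s ∨ q)):
1. ¬(¬(¬s ∨ q) → ◇¬(¬s ∨ q)), u
2. ¬(¬s ∨ q), u
3. ¬◇¬(¬s ∨ q), u
4. s, u
5. ¬q, u
Complete open branch: countermodel on a K-frame, so not valid in K.
T-tableau for the negation ¬(¬(¬s ∨ q) → ◇¬(¬s ∨ q)):
1. ¬(¬(¬s ∨ q) → ◇¬(¬s ∨ q)), u
2. ¬(¬s ∨ q), u
3. ¬◇¬(¬s ∨ q), u
4. s, u
5. ¬q, u
6. ¬s ∨ q, u
7. q, u
Accessibility: uRu
Branch closes: q and ¬q both at u.
Every branch closes (one shown): valid in T, hence also in S4, S5 (every theorem of T is a theorem of S4 and S5).

T, S4, S5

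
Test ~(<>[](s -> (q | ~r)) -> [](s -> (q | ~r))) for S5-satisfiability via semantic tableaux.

Unsatisfiable

1. ~(<>[](s -> (q | ~r)) -> [](s -> (q | ~r))), u
2. <>[](s -> (q | ~r)), u
3. ~[](s -> (q | ~r)), u
4. [](s -> (q | ~r)), v
5. s -> (q | ~r), u
6. s -> (q | ~r), v
7. q | ~r, u
8. q | ~r, v
9. ~r, u
10. ~r, v
11. ~(s -> (q | ~r)), w
12. s, w
13. ~(q | ~r), w
14. ~q, w
15. r, w
16. s -> (q | ~r), w
17. q | ~r, w
18. ~r, w
Accessibility: uRu, uRv, uRw, vRu, vRv, vRw, wRu, wRv, wRw
Branch closes: r and ~r both at w.
(One branch shown.) All branches close.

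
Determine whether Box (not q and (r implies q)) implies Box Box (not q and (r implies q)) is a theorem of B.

No, not valid

Tableau for the negation not (Box (not q and (r implies q)) implies Box Box (not q and (r implies q))):
1. not (Box (not q and (r implies q)) implies Box Box (not q and (r implies q))), u
2. Box (not q and (r implies q)), u   [neg-implies-rule on 1]
3. not Box Box (not q and (r implies q)), u   [neg-implies-rule on 1]
4. not q and (r implies q), u   [Box-rule on 2 via uRu]
5. not q, u   [and-rule on 4]
6. r implies q, u   [and-rule on 4]
7. not r, u   [implies-rule on 6 (branches; this branch)]
8. not Box (not q and (r implies q)), v   [neg-Box-rule on 3: fresh world v, uRv]
9. not q and (r implies q), v   [Box-rule on 2 via uRv]
10. not q, v   [and-rule on 9]
11. r implies q, v   [and-rule on 9]
12. not r, v   [implies-rule on 11 (branches; this branch)]
13. not (not q and (r implies q)), w   [neg-Box-rule on 8: fresh world w, vRw]
14. not (r implies q), w   [neg-and-rule on 13 (branches; this branch)]
15. r, w   [neg-implies-rule on 14]
16. not q, w   [neg-implies-rule on 14]
Accessibility: uRu, uRv, vRu, vRv, vRw, wRv, wRw
The negation has an open branch (countermodel exists).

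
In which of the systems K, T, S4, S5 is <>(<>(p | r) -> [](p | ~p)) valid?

K-tableau for the negation ~<>(<>(p | r) -> [](p | ~p)):
1. ~<>(<>(p | r) -> [](p | ~p)), 0
Complete open branch: countermodel on a K-frame, so not valid in K.
T-tableau for the negation ~<>(<>(p | r) -> [](p | ~p)):
1. ~<>(<>(p | r) -> [](p | ~p)), 0
2. ~(<>(p | r) -> [](p | ~p)), 0
3. <>(p | r), 0
4. ~[](p | ~p), 0
5. p | r, 1
6. ~(<>(p | r) -> [](p | ~p)), 1
7. <>(p | r), 1
8. ~[](p | ~p), 1
9. r, 1
10. ~(p | ~p), 2
11. ~p, 2
12. p, 2
Accessibility: 0R0, 0R1, 0R2, 1R1, 2R2
Branch closes: p and ~p both at 2.
Every branch closes (one shown): valid in T, hence also in S4, S5 (every theorem of T is a theorem of S4 and S5).

T, S4, S5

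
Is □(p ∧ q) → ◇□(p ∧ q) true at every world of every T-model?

Valid

Tableau for the negation ¬(□(p ∧ q) → ◇□(p ∧ q)):
1. ¬(□(p ∧ q) → ◇□(p ∧ q)), w0
2. □(p ∧ q), w0   [¬→-rule on 1]
3. ¬◇□(p ∧ q), w0   [¬→-rule on 1]
4. p ∧ q, w0   [□-rule on 2 via w0Rw0]
5. p, w0   [∧-rule on 4]
6. q, w0   [∧-rule on 4]
7. ¬□(p ∧ q), w0   [¬◇-rule on 3 via w0Rw0]
8. ¬(p ∧ q), w1   [¬□-rule on 7: fresh world w1, w0Rw1]
9. p ∧ q, w1   [□-rule on 2 via w0Rw1]
10. p, w1   [∧-rule on 9]
11. q, w1   [∧-rule on 9]
12. ¬□(p ∧ q), w1   [¬◇-rule on 3 via w0Rw1]
13. ¬q, w1   [¬∧-rule on 8 (branches; this branch)]
Accessibility: w0Rw0, w0Rw1, w1Rw1
Branch closes: q and ¬q both at w1.
All branches of the negation close; one closing branch shown above.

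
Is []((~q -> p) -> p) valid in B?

Tableau for the negation ~[]((~q -> p) -> p):
1. ~[]((~q -> p) -> p), u
2. ~((~q -> p) -> p), v   [~[]-rule on 1: fresh world v, uRv]
3. ~q -> p, v   [~->-rule on 2]
4. ~p, v   [~->-rule on 2]
5. q, v   [->-rule on 3 (branches; this branch)]
Accessibility: uRu, uRv, vRu, vRv
The negation has an open branch (countermodel exists).

No, not valid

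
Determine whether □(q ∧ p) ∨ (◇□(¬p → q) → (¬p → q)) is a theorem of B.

Valid

Tableau for the negation ¬(□(q ∧ p) ∨ (◇□(¬p → q) → (¬p → q))):
1. ¬(□(q ∧ p) ∨ (◇□(¬p → q) → (¬p → q))), 0
2. ¬□(q ∧ p), 0   [¬∨-rule on 1]
3. ¬(◇□(¬p → q) → (¬p → q)), 0   [¬∨-rule on 1]
4. ◇□(¬p → q), 0   [¬→-rule on 3]
5. ¬(¬p → q), 0   [¬→-rule on 3]
6. ¬p, 0   [¬→-rule on 5]
7. ¬q, 0   [¬→-rule on 5]
8. ¬(q ∧ p), 1   [¬□-rule on 2: fresh world 1, 0R1]
9. ¬p, 1   [¬∧-rule on 8 (branches; this branch)]
10. □(¬p → q), 2   [◇-rule on 4: fresh world 2, 0R2]
11. ¬p → q, 0   [□-rule on 10 via 2R0]
12. ¬p → q, 2   [□-rule on 10 via 2R2]
13. q, 0   [→-rule on 11 (branches; this branch)]
Accessibility: 0R0, 0R1, 0R2, 1R0, 1R1, 2R0, 2R2
Branch closes: q and ¬q both at 0.
Every branch of the negation's tableau closes; the branch above is one of them.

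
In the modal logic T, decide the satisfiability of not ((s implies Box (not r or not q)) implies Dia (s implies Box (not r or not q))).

Unsatisfiable

1. not ((s implies Box (not r or not q)) implies Dia (s implies Box (not r or not q))), w0
2. s implies Box (not r or not q), w0
3. not Dia (s implies Box (not r or not q)), w0
4. not (s implies Box (not r or not q)), w0
5. s, w0
6. not Box (not r or not q), w0
7. Box (not r or not q), w0
8. not r or not q, w0
9. not q, w0
10. not (not r or not q), w1
11. r, w1
12. q, w1
13. not (s implies Box (not r or not q)), w1
14. s, w1
15. not Box (not r or not q), w1
16. not r or not q, w1
17. not q, w1
Accessibility: w0Rw0, w0Rw1, w1Rw1
Branch closes: q and not q both at w1.
All branches of the tableau close; one closing branch shown above.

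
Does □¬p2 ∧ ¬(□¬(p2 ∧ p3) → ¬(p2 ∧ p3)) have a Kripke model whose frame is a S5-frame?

No, unsatisfiable

1. □¬p2 ∧ ¬(□¬(p2 ∧ p3) → ¬(p2 ∧ p3)), w0
2. □¬p2, w0   [∧-rule on 1]
3. ¬(□¬(p2 ∧ p3) → ¬(p2 ∧ p3)), w0   [∧-rule on 1]
4. □¬(p2 ∧ p3), w0   [¬→-rule on 3]
5. p2 ∧ p3, w0   [¬→-rule on 3]
6. p2, w0   [∧-rule on 5]
7. p3, w0   [∧-rule on 5]
8. ¬p2, w0   [□-rule on 2 via w0Rw0]
Accessibility: w0Rw0
Branch closes: p2 and ¬p2 both at w0.
All branches of the tableau close; one closing branch shown above.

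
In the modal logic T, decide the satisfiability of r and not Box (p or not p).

1. r and not Box (p or not p), w0
2. r, w0
3. not Box (p or not p), w0
4. not (p or not p), w1
5. not p, w1
6. p, w1
Accessibility: w0Rw0, w0Rw1, w1Rw1
Branch closes: p and not p both at w1.
(One branch shown.) All branches close.

Unsatisfiable (every branch closes)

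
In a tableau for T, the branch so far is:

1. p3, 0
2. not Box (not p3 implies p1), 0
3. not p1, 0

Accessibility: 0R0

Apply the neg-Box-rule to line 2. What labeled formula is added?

a fresh world 1 with 0R1, and not (not p3 implies p1) at 1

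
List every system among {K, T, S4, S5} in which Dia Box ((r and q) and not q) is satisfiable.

K

K-tableau for the formula:
1. Dia Box ((r and q) and not q), 0
2. Box ((r and q) and not q), 1   [Dia-rule on 1: fresh world 1, 0R1]
Accessibility: 0R1
Complete open branch: satisfiable in K.
T-tableau for the formula:
1. Dia Box ((r and q) and not q), 0
2. Box ((r and q) and not q), 1   [Dia-rule on 1: fresh world 1, 0R1]
3. (r and q) and not q, 1   [Box-rule on 2 via 1R1]
4. r and q, 1   [and-rule on 3]
5. not q, 1   [and-rule on 3]
6. r, 1   [and-rule on 4]
7. q, 1   [and-rule on 4]
Accessibility: 0R0, 0R1, 1R1
Branch closes: q and not q both at 1.
Every branch closes (one shown): unsatisfiable in T, hence also in S4, S5 (every S4/S5-frame is a T-frame).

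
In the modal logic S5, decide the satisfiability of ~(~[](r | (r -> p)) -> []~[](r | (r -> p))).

1. ~(~[](r | (r -> p)) -> []~[](r | (r -> p))), w0
2. ~[](r | (r -> p)), w0
3. ~[]~[](r | (r -> p)), w0
4. ~(r | (r -> p)), w1
5. ~r, w1
6. ~(r -> p), w1
7. r, w1
8. ~p, w1
Accessibility: w0Rw0, w0Rw1, w1Rw0, w1Rw1
Branch closes: r and ~r both at w1.
Every branch closes; the branch above is one of them.

Unsatisfiable (every branch closes)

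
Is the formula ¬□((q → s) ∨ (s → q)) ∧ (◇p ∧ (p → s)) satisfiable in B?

1. ¬□((q → s) ∨ (s → q)) ∧ (◇p ∧ (p → s)), w0
2. ¬□((q → s) ∨ (s → q)), w0
3. ◇p ∧ (p → s), w0
4. ◇p, w0
5. p → s, w0
6. s, w0
7. ¬((q → s) ∨ (s → q)), w1
8. ¬(q → s), w1
9. ¬(s → q), w1
10. q, w1
11. ¬s, w1
12. s, w1
13. ¬q, w1
Accessibility: w0Rw0, w0Rw1, w1Rw0, w1Rw1
Branch closes: s and ¬s both at w1.
Every branch closes; the branch above is one of them.

Unsatisfiable (every branch closes)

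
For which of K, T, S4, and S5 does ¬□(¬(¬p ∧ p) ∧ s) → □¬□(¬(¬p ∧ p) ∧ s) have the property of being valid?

S4-tableau for the negation ¬(¬□(¬(¬p ∧ p) ∧ s) → □¬□(¬(¬p ∧ p) ∧ s)):
1. ¬(¬□(¬(¬p ∧ p) ∧ s) → □¬□(¬(¬p ∧ p) ∧ s)), u
2. ¬□(¬(¬p ∧ p) ∧ s), u
3. ¬□¬□(¬(¬p ∧ p) ∧ s), u
4. ¬(¬(¬p ∧ p) ∧ s), v
5. ¬s, v
6. □(¬(¬p ∧ p) ∧ s), w
7. ¬(¬p ∧ p) ∧ s, w
8. ¬(¬p ∧ p), w
9. s, w
10. ¬p, w
Accessibility: uRu, uRv, uRw, vRv, wRw
Complete open branch: countermodel on an S4-frame, so not valid in S4, nor in K, T (the same frame is also a K-frame and a T-frame).
S5-tableau for the negation ¬(¬□(¬(¬p ∧ p) ∧ s) → □¬□(¬(¬p ∧ p) ∧ s)):
1. ¬(¬□(¬(¬p ∧ p) ∧ s) → □¬□(¬(¬p ∧ p) ∧ s)), u
2. ¬□(¬(¬p ∧ p) ∧ s), u
3. ¬□¬□(¬(¬p ∧ p) ∧ s), u
4. ¬(¬(¬p ∧ p) ∧ s), v
5. ¬s, v
6. □(¬(¬p ∧ p) ∧ s), w
7. ¬(¬p ∧ p) ∧ s, u
8. ¬(¬p ∧ p), u
9. s, u
10. ¬(¬p ∧ p) ∧ s, v
11. ¬(¬p ∧ p), v
12. s, v
Accessibility: uRu, uRv, uRw, vRu, vRv, vRw, wRu, wRv, wRw
Branch closes: s and ¬s both at v.
Every branch closes (one shown): valid in S5.

S5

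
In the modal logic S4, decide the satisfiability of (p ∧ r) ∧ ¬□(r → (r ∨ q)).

No, unsatisfiable

1. (p ∧ r) ∧ ¬□(r → (r ∨ q)), 0
2. p ∧ r, 0
3. ¬□(r → (r ∨ q)), 0
4. p, 0
5. r, 0
6. ¬(r → (r ∨ q)), 1
7. r, 1
8. ¬(r ∨ q), 1
9. ¬r, 1
10. ¬q, 1
Accessibility: 0R0, 0R1, 1R1
Branch closes: r and ¬r both at 1.
Every branch closes; the branch above is one of them.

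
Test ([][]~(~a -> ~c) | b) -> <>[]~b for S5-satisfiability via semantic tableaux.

1. ([][]~(~a -> ~c) | b) -> <>[]~b, u
2. <>[]~b, u
3. []~b, v
4. ~b, u
5. ~b, v
Accessibility: uRu, uRv, vRu, vRv

Satisfiable (open branch found)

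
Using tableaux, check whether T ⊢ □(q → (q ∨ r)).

Yes, valid

Tableau for the negation ¬□(q → (q ∨ r)):
1. ¬□(q → (q ∨ r)), u
2. ¬(q → (q ∨ r)), v   [¬□-rule on 1: fresh world v, uRv]
3. q, v   [¬→-rule on 2]
4. ¬(q ∨ r), v   [¬→-rule on 2]
5. ¬q, v   [¬∨-rule on 4]
6. ¬r, v   [¬∨-rule on 4]
Accessibility: uRu, uRv, vRv
Branch closes: q and ¬q both at v.
All branches of the negation close; one closing branch shown above.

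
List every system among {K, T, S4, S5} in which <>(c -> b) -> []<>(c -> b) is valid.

S5

S5-tableau for the negation ~(<>(c -> b) -> []<>(c -> b)):
1. ~(<>(c -> b) -> []<>(c -> b)), 0
2. <>(c -> b), 0
3. ~[]<>(c -> b), 0
4. c -> b, 1
5. b, 1
6. ~<>(c -> b), 2
7. ~(c -> b), 0
8. c, 0
9. ~b, 0
10. ~(c -> b), 1
11. c, 1
12. ~b, 1
Accessibility: 0R0, 0R1, 0R2, 1R0, 1R1, 1R2, 2R0, 2R1, 2R2
Branch closes: b and ~b both at 1.
Every branch closes (one shown): valid in S5.
S4-tableau for the negation ~(<>(c -> b) -> []<>(c -> b)):
1. ~(<>(c -> b) -> []<>(c -> b)), 0
2. <>(c -> b), 0
3. ~[]<>(c -> b), 0
4. c -> b, 1
5. b, 1
6. ~<>(c -> b), 2
7. ~(c -> b), 2
8. c, 2
9. ~b, 2
Accessibility: 0R0, 0R1, 0R2, 1R1, 2R2
Complete open branch: countermodel on an S4-frame, so not valid in S4, nor in K, T (the same frame is also a K-frame and a T-frame).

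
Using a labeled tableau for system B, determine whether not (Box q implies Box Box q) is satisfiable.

Satisfiable (open branch found)

1. not (Box q implies Box Box q), 0
2. Box q, 0
3. not Box Box q, 0
4. q, 0
5. not Box q, 1
6. q, 1
7. not q, 2
Accessibility: 0R0, 0R1, 1R0, 1R1, 1R2, 2R1, 2R2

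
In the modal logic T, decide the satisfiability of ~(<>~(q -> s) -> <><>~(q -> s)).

1. ~(<>~(q -> s) -> <><>~(q -> s)), u
2. <>~(q -> s), u
3. ~<><>~(q -> s), u
4. ~<>~(q -> s), u
5. q -> s, u
6. s, u
7. ~(q -> s), v
8. q, v
9. ~s, v
10. ~<>~(q -> s), v
11. q -> s, v
12. s, v
Accessibility: uRu, uRv, vRv
Branch closes: s and ~s both at v.
(One branch shown.) All branches close.

No, unsatisfiable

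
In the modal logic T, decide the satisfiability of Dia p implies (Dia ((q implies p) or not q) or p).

1. Dia p implies (Dia ((q implies p) or not q) or p), 0
2. Dia ((q implies p) or not q) or p, 0   [implies-rule on 1 (branches; this branch)]
3. p, 0   [or-rule on 2 (branches; this branch)]
Accessibility: 0R0

Yes, satisfiable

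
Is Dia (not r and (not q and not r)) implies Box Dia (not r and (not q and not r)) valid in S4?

Invalid (countermodel exists)

Tableau for the negation not (Dia (not r and (not q and not r)) implies Box Dia (not r and (not q and not r))):
1. not (Dia (not r and (not q and not r)) implies Box Dia (not r and (not q and not r))), 0
2. Dia (not r and (not q and not r)), 0
3. not Box Dia (not r and (not q and not r)), 0
4. not r and (not q and not r), 1
5. not r, 1
6. not q and not r, 1
7. not q, 1
8. not Dia (not r and (not q and not r)), 2
9. not (not r and (not q and not r)), 2
10. not (not q and not r), 2
11. r, 2
Accessibility: 0R0, 0R1, 0R2, 1R1, 2R2
The negation has an open branch (countermodel exists).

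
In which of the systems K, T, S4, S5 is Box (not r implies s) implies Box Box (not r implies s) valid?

S4-tableau for the negation not (Box (not r implies s) implies Box Box (not r implies s)):
1. not (Box (not r implies s) implies Box Box (not r implies s)), 0
2. Box (not r implies s), 0
3. not Box Box (not r implies s), 0
4. not r implies s, 0
5. s, 0
6. not Box (not r implies s), 1
7. not r implies s, 1
8. s, 1
9. not (not r implies s), 2
10. not r, 2
11. not s, 2
12. not r implies s, 2
13. s, 2
Accessibility: 0R0, 0R1, 0R2, 1R1, 1R2, 2R2
Branch closes: s and not s both at 2.
Every branch closes (one shown): valid in S4, hence also in S5 (every theorem of S4 is a theorem of S5).
T-tableau for the negation not (Box (not r implies s) implies Box Box (not r implies s)):
1. not (Box (not r implies s) implies Box Box (not r implies s)), 0
2. Box (not r implies s), 0
3. not Box Box (not r implies s), 0
4. not r implies s, 0
5. s, 0
6. not Box (not r implies s), 1
7. not r implies s, 1
8. s, 1
9. not (not r implies s), 2
10. not r, 2
11. not s, 2
Accessibility: 0R0, 0R1, 1R1, 1R2, 2R2
Complete open branch: countermodel on a T-frame, so not valid in T, nor in K (the same frame is also a K-frame).

S4, S5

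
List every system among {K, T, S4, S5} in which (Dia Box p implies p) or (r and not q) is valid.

S5-tableau for the negation not ((Dia Box p implies p) or (r and not q)):
1. not ((Dia Box p implies p) or (r and not q)), u
2. not (Dia Box p implies p), u
3. not (r and not q), u
4. Dia Box p, u
5. not p, u
6. q, u
7. Box p, v
8. p, u
Accessibility: uRu, uRv, vRu, vRv
Branch closes: p and not p both at u.
Every branch closes (one shown): valid in S5.
S4-tableau for the negation not ((Dia Box p implies p) or (r and not q)):
1. not ((Dia Box p implies p) or (r and not q)), u
2. not (Dia Box p implies p), u
3. not (r and not q), u
4. Dia Box p, u
5. not p, u
6. q, u
7. Box p, v
8. p, v
Accessibility: uRu, uRv, vRv
Complete open branch: countermodel on an S4-frame, so not valid in S4, nor in K, T (the same frame is also a K-frame and a T-frame).

S5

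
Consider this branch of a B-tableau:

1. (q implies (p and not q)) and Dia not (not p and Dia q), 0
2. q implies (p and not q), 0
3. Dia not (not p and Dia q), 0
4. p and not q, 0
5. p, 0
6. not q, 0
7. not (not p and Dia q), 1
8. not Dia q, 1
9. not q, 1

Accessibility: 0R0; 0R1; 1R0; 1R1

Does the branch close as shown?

No world carries both an atom and its negation.

No, open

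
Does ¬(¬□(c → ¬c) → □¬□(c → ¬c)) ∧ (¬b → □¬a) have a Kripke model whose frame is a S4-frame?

1. ¬(¬□(c → ¬c) → □¬□(c → ¬c)) ∧ (¬b → □¬a), u
2. ¬(¬□(c → ¬c) → □¬□(c → ¬c)), u
3. ¬b → □¬a, u
4. ¬□(c → ¬c), u
5. ¬□¬□(c → ¬c), u
6. □¬a, u
7. ¬a, u
8. ¬(c → ¬c), v
9. c, v
10. ¬a, v
11. □(c → ¬c), w
12. ¬a, w
13. c → ¬c, w
14. ¬c, w
Accessibility: uRu, uRv, uRw, vRv, wRw

Yes, satisfiable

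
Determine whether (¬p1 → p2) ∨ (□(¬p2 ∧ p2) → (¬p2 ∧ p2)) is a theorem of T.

Tableau for the negation ¬((¬p1 → p2) ∨ (□(¬p2 ∧ p2) → (¬p2 ∧ p2))):
1. ¬((¬p1 → p2) ∨ (□(¬p2 ∧ p2) → (¬p2 ∧ p2))), 0
2. ¬(¬p1 → p2), 0   [¬∨-rule on 1]
3. ¬(□(¬p2 ∧ p2) → (¬p2 ∧ p2)), 0   [¬∨-rule on 1]
4. ¬p1, 0   [¬→-rule on 2]
5. ¬p2, 0   [¬→-rule on 2]
6. □(¬p2 ∧ p2), 0   [¬→-rule on 3]
7. ¬(¬p2 ∧ p2), 0   [¬→-rule on 3]
8. ¬p2 ∧ p2, 0   [□-rule on 6 via 0R0]
9. p2, 0   [∧-rule on 8]
Accessibility: 0R0
Branch closes: p2 and ¬p2 both at 0.
Every branch of the negation's tableau closes; the branch above is one of them.

Yes, valid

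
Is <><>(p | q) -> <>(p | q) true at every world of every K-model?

Tableau for the negation ~(<><>(p | q) -> <>(p | q)):
1. ~(<><>(p | q) -> <>(p | q)), w0
2. <><>(p | q), w0
3. ~<>(p | q), w0
4. <>(p | q), w1
5. ~(p | q), w1
6. ~p, w1
7. ~q, w1
8. p | q, w2
9. q, w2
Accessibility: w0Rw1, w1Rw2
The negation has an open branch (countermodel exists).

No, not valid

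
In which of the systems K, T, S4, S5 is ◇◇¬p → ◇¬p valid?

S4, S5

T-tableau for the negation ¬(◇◇¬p → ◇¬p):
1. ¬(◇◇¬p → ◇¬p), u
2. ◇◇¬p, u
3. ¬◇¬p, u
4. p, u
5. ◇¬p, v
6. p, v
7. ¬p, w
Accessibility: uRu, uRv, vRv, vRw, wRw
Complete open branch: countermodel on a T-frame, so not valid in T, nor in K (the same frame is also a K-frame).
S4-tableau for the negation ¬(◇◇¬p → ◇¬p):
1. ¬(◇◇¬p → ◇¬p), u
2. ◇◇¬p, u
3. ¬◇¬p, u
4. p, u
5. ◇¬p, v
6. p, v
7. ¬p, w
8. p, w
Accessibility: uRu, uRv, uRw, vRv, vRw, wRw
Branch closes: p and ¬p both at w.
Every branch closes (one shown): valid in S4, hence also in S5 (every theorem of S4 is a theorem of S5).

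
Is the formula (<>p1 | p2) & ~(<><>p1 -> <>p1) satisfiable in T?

Yes, satisfiable

1. (<>p1 | p2) & ~(<><>p1 -> <>p1), 0
2. <>p1 | p2, 0
3. ~(<><>p1 -> <>p1), 0
4. <><>p1, 0
5. ~<>p1, 0
6. ~p1, 0
7. p2, 0
8. <>p1, 1
9. ~p1, 1
10. p1, 2
Accessibility: 0R0, 0R1, 1R1, 1R2, 2R2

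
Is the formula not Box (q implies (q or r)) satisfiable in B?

Unsatisfiable

1. not Box (q implies (q or r)), w0
2. not (q implies (q or r)), w1   [neg-Box-rule on 1: fresh world w1, w0Rw1]
3. q, w1   [neg-implies-rule on 2]
4. not (q or r), w1   [neg-implies-rule on 2]
5. not q, w1   [neg-or-rule on 4]
6. not r, w1   [neg-or-rule on 4]
Accessibility: w0Rw0, w0Rw1, w1Rw0, w1Rw1
Branch closes: q and not q both at w1.
(One branch shown.) All branches close.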